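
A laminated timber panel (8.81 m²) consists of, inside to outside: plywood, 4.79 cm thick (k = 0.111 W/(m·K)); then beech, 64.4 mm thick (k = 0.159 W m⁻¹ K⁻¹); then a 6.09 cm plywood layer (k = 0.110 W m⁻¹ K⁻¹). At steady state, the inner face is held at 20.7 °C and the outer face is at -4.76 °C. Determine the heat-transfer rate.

Resistance network (inner→outer):
  R_plywood = L/(kA) = 0.0479/(0.111·8.81) = 0.04898 K/W
  R_beech = L/(kA) = 0.0644/(0.159·8.81) = 0.04597 K/W
  R_plywood = L/(kA) = 0.0609/(0.110·8.81) = 0.06284 K/W
ΣR = 0.04898 + 0.04597 + 0.06284 = 0.1578 K/W
Q = ΔT/ΣR = (20.7 °C − -4.76 °C)/0.1578 = 161 W

Q = 161 W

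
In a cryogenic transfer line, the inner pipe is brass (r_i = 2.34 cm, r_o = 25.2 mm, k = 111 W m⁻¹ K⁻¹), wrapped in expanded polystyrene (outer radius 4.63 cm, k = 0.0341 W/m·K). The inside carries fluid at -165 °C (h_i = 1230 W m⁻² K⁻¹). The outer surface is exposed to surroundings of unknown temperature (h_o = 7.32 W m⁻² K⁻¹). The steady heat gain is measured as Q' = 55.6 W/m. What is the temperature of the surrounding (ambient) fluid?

Series resistances:
  R'_conv,in = 1/(2πr h) = 1/(2π·0.0234·1230) = 0.005530 m·K/W
  R'_brass = ln(0.0252/0.0234)/(2πk) = 0.07411/(2π·111) = 1.063×10^-4 m·K/W
  R'_expanded polystyrene = ln(0.0463/0.0252)/(2πk) = 0.6083/(2π·0.0341) = 2.839 m·K/W
  R'_conv,out = 1/(2πr h) = 1/(2π·0.0463·7.32) = 0.4696 m·K/W
ΣR = 3.314 m·K/W
ΔT = Q'·ΣR = 55.6 × 3.314 = 184.3 K
Heat flows inward, so T_out = T_in + ΔT = -165 + 184.3 = 19.3 °C

T_out = 19.3 °C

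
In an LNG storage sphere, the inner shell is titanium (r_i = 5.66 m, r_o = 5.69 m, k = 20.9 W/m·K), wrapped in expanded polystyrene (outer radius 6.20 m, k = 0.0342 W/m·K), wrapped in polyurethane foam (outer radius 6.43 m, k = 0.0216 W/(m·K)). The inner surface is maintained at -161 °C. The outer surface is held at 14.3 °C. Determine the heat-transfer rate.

Resistance network (inner→outer):
  R_titanium = (1/5.66 − 1/5.69)/(4πk) = 9.315×10^-4/(4π·20.9) = 3.547×10^-6 K/W
  R_expanded polystyrene = (1/5.69 − 1/6.20)/(4πk) = 0.01446/(4π·0.0342) = 0.03364 K/W
  R_polyurethane foam = (1/6.20 − 1/6.43)/(4πk) = 0.005769/(4π·0.0216) = 0.02126 K/W
ΣR = 3.547×10^-6 + 0.03364 + 0.02126 = 0.05490 K/W
Q = ΔT/ΣR = (-161 °C − 14.3 °C)/0.05490 = -3190 W
(Negative Q ⇒ heat flows inward; heat gain = 3190 W.)

Q = 3190 W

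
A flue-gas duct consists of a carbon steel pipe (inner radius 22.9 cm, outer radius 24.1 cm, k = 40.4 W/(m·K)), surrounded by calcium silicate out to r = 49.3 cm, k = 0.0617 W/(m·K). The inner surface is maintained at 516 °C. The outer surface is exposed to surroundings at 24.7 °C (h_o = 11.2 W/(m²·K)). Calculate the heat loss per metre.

Q' = 262 W/m

Series thermal resistances, inner to outer:
  R'_carbon steel = ln(0.241/0.229)/(2πk) = 0.05107/(2π·40.4) = 2.012×10^-4 m·K/W
  R'_calcium silicate = ln(0.493/0.241)/(2πk) = 0.7157/(2π·0.0617) = 1.846 m·K/W
  R'_conv,out = 1/(2πr h) = 1/(2π·0.493·11.2) = 0.02882 m·K/W
ΣR = 2.012×10^-4 + 1.846 + 0.02882 = 1.875 m·K/W
Q' = ΔT/ΣR = (516 °C − 24.7 °C)/1.875 = 262 W/m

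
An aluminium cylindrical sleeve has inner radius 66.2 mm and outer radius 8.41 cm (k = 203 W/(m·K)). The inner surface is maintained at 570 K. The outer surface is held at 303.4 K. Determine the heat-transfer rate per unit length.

Q' = 1420 kW/m

Q' = 2πk·ΔT/ln(r₂/r₁) = 2π × 203 × 266.6 / ln(0.0841/0.0662) = 1.42×10^6 W/m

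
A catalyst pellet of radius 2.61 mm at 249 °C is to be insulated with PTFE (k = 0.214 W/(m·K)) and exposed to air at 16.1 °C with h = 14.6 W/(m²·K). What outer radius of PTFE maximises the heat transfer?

r_cr = 2.93 cm

For a sphere, r_cr = 2k_ins/h = 2·0.214/14.6 = 0.0293 m = 2.93 cm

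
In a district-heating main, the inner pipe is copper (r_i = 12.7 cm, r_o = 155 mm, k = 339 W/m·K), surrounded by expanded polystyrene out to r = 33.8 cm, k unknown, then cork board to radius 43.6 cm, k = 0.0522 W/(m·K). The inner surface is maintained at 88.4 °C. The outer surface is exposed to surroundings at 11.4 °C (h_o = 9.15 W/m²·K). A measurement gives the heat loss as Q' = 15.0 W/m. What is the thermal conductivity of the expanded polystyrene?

k = 0.0287 W/m·K

ΣR = ΔT/Q' = |88.4 − 11.4|/15.0 = 5.133 m·K/W
Known resistances:
  R'_copper = ln(0.155/0.127)/(2πk) = 0.1992/(2π·339) = 9.354×10^-5 m·K/W
  R'_cork board = ln(0.436/0.338)/(2πk) = 0.2546/(2π·0.0522) = 0.7763 m·K/W
  R'_conv,out = 1/(2πr h) = 1/(2π·0.436·9.15) = 0.03989 m·K/W
R_expanded polystyrene = ΣR − ΣR_known = 5.133 − 0.8163 = 4.317 m·K/W
ln(r₂/r₁)/(2πk) = 4.317 ⇒ k = 0.7796/(2π·4.317) = 0.0287 W/m·K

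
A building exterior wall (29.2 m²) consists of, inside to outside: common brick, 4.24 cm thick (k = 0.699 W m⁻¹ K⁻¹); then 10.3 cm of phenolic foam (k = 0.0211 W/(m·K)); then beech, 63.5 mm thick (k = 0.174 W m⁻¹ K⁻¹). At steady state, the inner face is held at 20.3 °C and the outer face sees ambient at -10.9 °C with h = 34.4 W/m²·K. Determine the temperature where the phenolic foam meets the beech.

T = -8.60 °C

Series thermal resistances, inner to outer:
  R_common brick = L/(kA) = 0.0424/(0.699·29.2) = 0.002077 K/W
  R_phenolic foam = L/(kA) = 0.103/(0.0211·29.2) = 0.1672 K/W
  R_beech = L/(kA) = 0.0635/(0.174·29.2) = 0.01250 K/W
  R_conv,out = 1/(hA) = 1/(34.4·29.2) = 9.955×10^-4 K/W
ΣR = 0.002077 + 0.1672 + 0.01250 + 9.955×10^-4 = 0.1828 K/W
Q = ΔT/ΣR = (20.3 °C − -10.9 °C)/0.1828 = 170.7 W
From the inner boundary to the phenolic foam/beech interface, ΣR_partial = 0.1693 K/W.
T_interface = T_in − Q·ΣR_partial = 20.3 °C − (170.7)(0.1693) = -8.60 °C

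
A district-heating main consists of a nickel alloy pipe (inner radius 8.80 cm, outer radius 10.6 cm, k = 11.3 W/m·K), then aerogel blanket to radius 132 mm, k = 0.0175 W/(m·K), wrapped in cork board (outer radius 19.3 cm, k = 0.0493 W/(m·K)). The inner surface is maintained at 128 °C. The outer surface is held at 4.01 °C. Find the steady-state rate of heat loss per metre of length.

Series thermal resistances, inner to outer:
  R'_nickel alloy = ln(0.106/0.0880)/(2πk) = 0.1861/(2π·11.3) = 0.002621 m·K/W
  R'_aerogel blanket = ln(0.132/0.106)/(2πk) = 0.2194/(2π·0.0175) = 1.995 m·K/W
  R'_cork board = ln(0.193/0.132)/(2πk) = 0.3799/(2π·0.0493) = 1.226 m·K/W
ΣR = 0.002621 + 1.995 + 1.226 = 3.224 m·K/W
Q' = ΔT/ΣR = (128 °C − 4.01 °C)/3.224 = 38.5 W/m

Q' = 38.5 W/m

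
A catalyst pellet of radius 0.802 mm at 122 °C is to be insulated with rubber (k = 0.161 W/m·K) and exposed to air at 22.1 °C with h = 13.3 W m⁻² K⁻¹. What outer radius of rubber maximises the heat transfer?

r_cr = 2.42 cm

For a sphere, r_cr = 2k_ins/h = 2·0.161/13.3 = 0.0242 m = 2.42 cm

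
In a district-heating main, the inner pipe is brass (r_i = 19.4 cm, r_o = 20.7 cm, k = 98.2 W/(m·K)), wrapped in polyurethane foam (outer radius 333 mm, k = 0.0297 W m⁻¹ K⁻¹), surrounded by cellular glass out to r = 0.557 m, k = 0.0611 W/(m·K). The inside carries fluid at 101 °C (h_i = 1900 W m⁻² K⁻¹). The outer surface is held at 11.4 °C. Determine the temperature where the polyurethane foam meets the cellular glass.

T = 42.3 °C

Series thermal resistances, inner to outer:
  R'_conv,in = 1/(2πr h) = 1/(2π·0.194·1900) = 4.318×10^-4 m·K/W
  R'_brass = ln(0.207/0.194)/(2πk) = 0.06486/(2π·98.2) = 1.051×10^-4 m·K/W
  R'_polyurethane foam = ln(0.333/0.207)/(2πk) = 0.4754/(2π·0.0297) = 2.548 m·K/W
  R'_cellular glass = ln(0.557/0.333)/(2πk) = 0.5144/(2π·0.0611) = 1.340 m·K/W
ΣR = 4.318×10^-4 + 1.051×10^-4 + 2.548 + 1.340 = 3.889 m·K/W
Q' = ΔT/ΣR = (101 °C − 11.4 °C)/3.889 = 23.04 W/m
From the inner boundary to the polyurethane foam/cellular glass interface, ΣR_partial = 2.549 m·K/W.
T_interface = T_in − Q'·ΣR_partial = 101 °C − (23.04)(2.549) = 42.3 °C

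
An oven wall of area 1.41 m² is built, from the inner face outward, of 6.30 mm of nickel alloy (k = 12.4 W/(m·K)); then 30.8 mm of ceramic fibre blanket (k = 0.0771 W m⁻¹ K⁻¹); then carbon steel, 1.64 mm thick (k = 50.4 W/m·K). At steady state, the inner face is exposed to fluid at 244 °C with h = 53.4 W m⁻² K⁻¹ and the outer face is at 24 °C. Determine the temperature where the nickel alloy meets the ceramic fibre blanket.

Resistance network (inner→outer):
  R_conv,in = 1/(hA) = 1/(53.4·1.41) = 0.01328 K/W
  R_nickel alloy = L/(kA) = 0.00630/(12.4·1.41) = 3.603×10^-4 K/W
  R_ceramic fibre blanket = L/(kA) = 0.0308/(0.0771·1.41) = 0.2833 K/W
  R_carbon steel = L/(kA) = 0.00164/(50.4·1.41) = 2.308×10^-5 K/W
ΣR = 0.01328 + 3.603×10^-4 + 0.2833 + 2.308×10^-5 = 0.2970 K/W
Q = ΔT/ΣR = (244 °C − 24 °C)/0.2970 = 740.7 W
From the inner boundary to the nickel alloy/ceramic fibre blanket interface, ΣR_partial = 0.01364 K/W.
T_interface = T_in − Q·ΣR_partial = 244 °C − (740.7)(0.01364) = 234 °C

T = 234 °C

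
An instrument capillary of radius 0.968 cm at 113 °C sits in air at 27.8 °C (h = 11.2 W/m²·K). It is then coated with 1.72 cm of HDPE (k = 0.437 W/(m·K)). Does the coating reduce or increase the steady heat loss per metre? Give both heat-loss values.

increases: 58.0 → 94.6 W/m

Critical radius for a cylinder: r_cr = k/h = 0.0390 m = 3.90 cm.
Outer radius after coating: r₂ = 0.00968 + 0.0172 = 0.02688 m.
Since r₁ < r_cr and r₂ ≤ r_cr, the coating moves toward the maximum at r_cr — heat loss rises.
Bare: R = 1/(2πr₁h) = 1.468 m·K/W; Q = 85.2/1.468 = 58.0 W/m.
Coated: R = R_cond + R_conv = 0.9006 m·K/W; Q = 85.2/0.9006 = 94.6 W/m.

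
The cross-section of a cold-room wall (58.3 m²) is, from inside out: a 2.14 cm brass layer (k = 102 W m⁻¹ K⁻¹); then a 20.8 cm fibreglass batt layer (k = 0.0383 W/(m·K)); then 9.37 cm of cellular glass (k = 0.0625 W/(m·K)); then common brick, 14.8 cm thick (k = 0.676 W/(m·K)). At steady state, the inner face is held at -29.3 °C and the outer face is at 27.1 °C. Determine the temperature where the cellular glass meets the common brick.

T = 25.4 °C

Resistance network (inner→outer):
  R_brass = L/(kA) = 0.0214/(102·58.3) = 3.599×10^-6 K/W
  R_fibreglass batt = L/(kA) = 0.208/(0.0383·58.3) = 0.09315 K/W
  R_cellular glass = L/(kA) = 0.0937/(0.0625·58.3) = 0.02572 K/W
  R_common brick = L/(kA) = 0.148/(0.676·58.3) = 0.003755 K/W
ΣR = 3.599×10^-6 + 0.09315 + 0.02572 + 0.003755 = 0.1226 K/W
Q = ΔT/ΣR = (-29.3 °C − 27.1 °C)/0.1226 = -460.0 W
From the inner boundary to the cellular glass/common brick interface, ΣR_partial = 0.1189 K/W.
T_interface = T_in − Q·ΣR_partial = -29.3 °C − (-460.0)(0.1189) = 25.4 °C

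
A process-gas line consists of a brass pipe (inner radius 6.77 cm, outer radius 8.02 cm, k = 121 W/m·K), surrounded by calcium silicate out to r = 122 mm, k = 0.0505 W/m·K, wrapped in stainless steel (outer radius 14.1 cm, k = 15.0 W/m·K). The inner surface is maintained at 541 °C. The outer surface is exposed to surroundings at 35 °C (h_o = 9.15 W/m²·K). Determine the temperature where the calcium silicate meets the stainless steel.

T = 78.7 °C

Resistance network (inner→outer):
  R'_brass = ln(0.0802/0.0677)/(2πk) = 0.1694/(2π·121) = 2.229×10^-4 m·K/W
  R'_calcium silicate = ln(0.122/0.0802)/(2πk) = 0.4195/(2π·0.0505) = 1.322 m·K/W
  R'_stainless steel = ln(0.141/0.122)/(2πk) = 0.1447/(2π·15.0) = 0.001536 m·K/W
  R'_conv,out = 1/(2πr h) = 1/(2π·0.141·9.15) = 0.1234 m·K/W
ΣR = 2.229×10^-4 + 1.322 + 0.001536 + 0.1234 = 1.447 m·K/W
Q' = ΔT/ΣR = (541 °C − 35 °C)/1.447 = 349.7 W/m
From the inner boundary to the calcium silicate/stainless steel interface, ΣR_partial = 1.322 m·K/W.
T_interface = T_in − Q'·ΣR_partial = 541 °C − (349.7)(1.322) = 78.7 °C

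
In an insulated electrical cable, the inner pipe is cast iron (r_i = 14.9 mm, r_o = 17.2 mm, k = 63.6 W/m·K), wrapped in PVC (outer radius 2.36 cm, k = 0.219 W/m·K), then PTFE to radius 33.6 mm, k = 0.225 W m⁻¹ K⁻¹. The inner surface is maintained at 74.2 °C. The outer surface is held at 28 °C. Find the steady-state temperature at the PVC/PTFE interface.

Series thermal resistances, inner to outer:
  R'_cast iron = ln(0.0172/0.0149)/(2πk) = 0.1435/(2π·63.6) = 3.592×10^-4 m·K/W
  R'_PVC = ln(0.0236/0.0172)/(2πk) = 0.3163/(2π·0.219) = 0.2299 m·K/W
  R'_PTFE = ln(0.0336/0.0236)/(2πk) = 0.3533/(2π·0.225) = 0.2499 m·K/W
ΣR = 3.592×10^-4 + 0.2299 + 0.2499 = 0.4802 m·K/W
Q' = ΔT/ΣR = (74.2 °C − 28 °C)/0.4802 = 96.21 W/m
From the inner boundary to the PVC/PTFE interface, ΣR_partial = 0.2303 m·K/W.
T_interface = T_in − Q'·ΣR_partial = 74.2 °C − (96.21)(0.2303) = 52.0 °C

T = 52.0 °C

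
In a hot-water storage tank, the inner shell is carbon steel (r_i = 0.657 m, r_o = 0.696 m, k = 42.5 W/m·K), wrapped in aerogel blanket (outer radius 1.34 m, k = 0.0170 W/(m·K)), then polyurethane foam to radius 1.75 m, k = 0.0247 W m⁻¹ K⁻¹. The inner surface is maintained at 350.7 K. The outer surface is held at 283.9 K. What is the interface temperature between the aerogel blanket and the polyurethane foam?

T = 293.8 K

Resistance network (inner→outer):
  R_carbon steel = (1/0.657 − 1/0.696)/(4πk) = 0.08529/(4π·42.5) = 1.597×10^-4 K/W
  R_aerogel blanket = (1/0.696 − 1/1.34)/(4πk) = 0.6905/(4π·0.0170) = 3.232 K/W
  R_polyurethane foam = (1/1.34 − 1/1.75)/(4πk) = 0.1748/(4π·0.0247) = 0.5633 K/W
ΣR = 1.597×10^-4 + 3.232 + 0.5633 = 3.795 K/W
Q = ΔT/ΣR = (350.7 K − 283.9 K)/3.795 = 17.60 W
From the inner boundary to the aerogel blanket/polyurethane foam interface, ΣR_partial = 3.232 K/W.
T_interface = T_in − Q·ΣR_partial = 350.7 K − (17.60)(3.232) = 293.8 K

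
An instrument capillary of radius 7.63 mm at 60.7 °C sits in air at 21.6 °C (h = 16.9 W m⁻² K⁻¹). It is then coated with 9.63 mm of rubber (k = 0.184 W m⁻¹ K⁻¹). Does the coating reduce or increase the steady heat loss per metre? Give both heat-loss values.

reduces: 31.7 → 31.2 W/m

Critical radius for a cylinder: r_cr = k/h = 0.0109 m = 1.09 cm.
Outer radius after coating: r₂ = 0.00763 + 0.00963 = 0.01726 m.
r₁ < r_cr < r₂: heat loss rises to a maximum at r_cr then falls. Whether the coating helps depends on whether Q(r₂) has dropped back below Q(r₁).
Bare: R = 1/(2πr₁h) = 1.234 m·K/W; Q = 39.1/1.234 = 31.7 W/m.
Coated: R = R_cond + R_conv = 1.252 m·K/W; Q = 39.1/1.252 = 31.2 W/m.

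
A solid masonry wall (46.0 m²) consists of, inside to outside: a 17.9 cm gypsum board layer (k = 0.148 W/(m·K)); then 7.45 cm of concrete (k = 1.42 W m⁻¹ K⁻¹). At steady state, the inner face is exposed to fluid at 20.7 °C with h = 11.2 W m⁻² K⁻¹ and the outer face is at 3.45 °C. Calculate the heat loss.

Q = 587 W

Treat each layer as a resistance in series:
  R_conv,in = 1/(hA) = 1/(11.2·46.0) = 0.001941 K/W
  R_gypsum board = L/(kA) = 0.179/(0.148·46.0) = 0.02629 K/W
  R_concrete = L/(kA) = 0.0745/(1.42·46.0) = 0.001141 K/W
ΣR = 0.001941 + 0.02629 + 0.001141 = 0.02937 K/W
Q = ΔT/ΣR = (20.7 °C − 3.45 °C)/0.02937 = 587 W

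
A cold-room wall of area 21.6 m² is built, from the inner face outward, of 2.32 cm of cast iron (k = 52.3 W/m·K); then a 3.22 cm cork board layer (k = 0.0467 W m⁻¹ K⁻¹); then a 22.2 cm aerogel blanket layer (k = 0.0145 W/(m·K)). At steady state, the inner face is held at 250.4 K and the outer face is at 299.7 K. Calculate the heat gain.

Q = 66.6 W

Series thermal resistances, inner to outer:
  R_cast iron = L/(kA) = 0.0232/(52.3·21.6) = 2.054×10^-5 K/W
  R_cork board = L/(kA) = 0.0322/(0.0467·21.6) = 0.03192 K/W
  R_aerogel blanket = L/(kA) = 0.222/(0.0145·21.6) = 0.7088 K/W
ΣR = 2.054×10^-5 + 0.03192 + 0.7088 = 0.7407 K/W
Q = ΔT/ΣR = (250.4 K − 299.7 K)/0.7407 = -66.6 W
(Negative Q ⇒ heat flows inward; heat gain = 66.6 W.)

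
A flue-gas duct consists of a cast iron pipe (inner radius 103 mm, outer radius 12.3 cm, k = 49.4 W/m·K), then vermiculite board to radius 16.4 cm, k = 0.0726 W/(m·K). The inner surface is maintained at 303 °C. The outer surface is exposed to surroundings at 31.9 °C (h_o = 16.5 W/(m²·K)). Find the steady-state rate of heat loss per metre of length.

Treat each layer as a resistance in series:
  R'_cast iron = ln(0.123/0.103)/(2πk) = 0.1775/(2π·49.4) = 5.717×10^-4 m·K/W
  R'_vermiculite board = ln(0.164/0.123)/(2πk) = 0.2877/(2π·0.0726) = 0.6307 m·K/W
  R'_conv,out = 1/(2πr h) = 1/(2π·0.164·16.5) = 0.05882 m·K/W
ΣR = 5.717×10^-4 + 0.6307 + 0.05882 = 0.6901 m·K/W
Q' = ΔT/ΣR = (303 °C − 31.9 °C)/0.6901 = 393 W/m

Q' = 393 W/m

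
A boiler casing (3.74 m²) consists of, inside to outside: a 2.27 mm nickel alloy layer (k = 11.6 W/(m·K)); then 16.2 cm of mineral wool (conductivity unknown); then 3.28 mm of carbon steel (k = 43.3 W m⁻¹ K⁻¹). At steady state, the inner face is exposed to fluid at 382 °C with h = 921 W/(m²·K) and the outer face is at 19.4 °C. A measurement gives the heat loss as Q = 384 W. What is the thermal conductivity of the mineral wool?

ΣR = ΔT/Q = |382 − 19.4|/384 = 0.9443 K/W
Known resistances:
  R_conv,in = 1/(hA) = 1/(921·3.74) = 2.903×10^-4 K/W
  R_nickel alloy = L/(kA) = 0.00227/(11.6·3.74) = 5.232×10^-5 K/W
  R_carbon steel = L/(kA) = 0.00328/(43.3·3.74) = 2.025×10^-5 K/W
R_mineral wool = ΣR − ΣR_known = 0.9443 − 3.629×10^-4 = 0.9439 K/W
L/(kA) = 0.9439 ⇒ k = 0.162/(0.9439·3.74) = 0.0459 W/m·K

k = 0.0459 W/m·K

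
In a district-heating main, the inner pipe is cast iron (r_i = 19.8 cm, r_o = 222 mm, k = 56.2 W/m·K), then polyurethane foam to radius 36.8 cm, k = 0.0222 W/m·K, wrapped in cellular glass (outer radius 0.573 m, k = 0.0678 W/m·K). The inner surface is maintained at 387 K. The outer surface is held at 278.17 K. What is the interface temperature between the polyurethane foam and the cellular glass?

T = 302.4 K

Series thermal resistances, inner to outer:
  R'_cast iron = ln(0.222/0.198)/(2πk) = 0.1144/(2π·56.2) = 3.240×10^-4 m·K/W
  R'_polyurethane foam = ln(0.368/0.222)/(2πk) = 0.5054/(2π·0.0222) = 3.623 m·K/W
  R'_cellular glass = ln(0.573/0.368)/(2πk) = 0.4428/(2π·0.0678) = 1.039 m·K/W
ΣR = 3.240×10^-4 + 3.623 + 1.039 = 4.662 m·K/W
Q' = ΔT/ΣR = (387 K − 278.17 K)/4.662 = 23.34 W/m
From the inner boundary to the polyurethane foam/cellular glass interface, ΣR_partial = 3.623 m·K/W.
T_interface = T_in − Q'·ΣR_partial = 387 K − (23.34)(3.623) = 302.4 K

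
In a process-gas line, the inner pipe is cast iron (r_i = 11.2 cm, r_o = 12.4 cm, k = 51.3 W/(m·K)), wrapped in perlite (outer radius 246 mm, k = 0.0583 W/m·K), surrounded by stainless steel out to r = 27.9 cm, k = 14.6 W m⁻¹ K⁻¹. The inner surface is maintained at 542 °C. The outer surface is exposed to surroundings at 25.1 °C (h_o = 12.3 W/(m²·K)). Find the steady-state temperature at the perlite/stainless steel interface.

T = 38.0 °C

Resistance network (inner→outer):
  R'_cast iron = ln(0.124/0.112)/(2πk) = 0.1018/(2π·51.3) = 3.158×10^-4 m·K/W
  R'_perlite = ln(0.246/0.124)/(2πk) = 0.6850/(2π·0.0583) = 1.870 m·K/W
  R'_stainless steel = ln(0.279/0.246)/(2πk) = 0.1259/(2π·14.6) = 0.001372 m·K/W
  R'_conv,out = 1/(2πr h) = 1/(2π·0.279·12.3) = 0.04638 m·K/W
ΣR = 3.158×10^-4 + 1.870 + 0.001372 + 0.04638 = 1.918 m·K/W
Q' = ΔT/ΣR = (542 °C − 25.1 °C)/1.918 = 269.5 W/m
From the inner boundary to the perlite/stainless steel interface, ΣR_partial = 1.870 m·K/W.
T_interface = T_in − Q'·ΣR_partial = 542 °C − (269.5)(1.870) = 38.0 °C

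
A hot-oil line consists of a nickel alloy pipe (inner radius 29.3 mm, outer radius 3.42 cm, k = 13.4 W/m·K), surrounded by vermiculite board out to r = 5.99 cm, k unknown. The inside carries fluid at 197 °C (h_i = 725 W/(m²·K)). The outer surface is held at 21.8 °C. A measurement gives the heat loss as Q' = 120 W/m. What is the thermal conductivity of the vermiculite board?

k = 0.0615 W/m·K

ΣR = ΔT/Q' = |197 − 21.8|/120 = 1.460 m·K/W
Known resistances:
  R'_conv,in = 1/(2πr h) = 1/(2π·0.0293·725) = 0.007492 m·K/W
  R'_nickel alloy = ln(0.0342/0.0293)/(2πk) = 0.1546/(2π·13.4) = 0.001837 m·K/W
R_vermiculite board = ΣR − ΣR_known = 1.460 − 0.009329 = 1.451 m·K/W
ln(r₂/r₁)/(2πk) = 1.451 ⇒ k = 0.5605/(2π·1.451) = 0.0615 W/m·K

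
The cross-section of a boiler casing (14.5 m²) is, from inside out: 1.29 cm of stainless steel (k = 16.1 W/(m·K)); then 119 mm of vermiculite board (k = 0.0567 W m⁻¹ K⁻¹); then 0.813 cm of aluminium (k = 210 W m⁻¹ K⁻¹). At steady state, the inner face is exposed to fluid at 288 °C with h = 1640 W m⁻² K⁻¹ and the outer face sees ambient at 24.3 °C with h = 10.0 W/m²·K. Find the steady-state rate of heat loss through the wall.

Resistance network (inner→outer):
  R_conv,in = 1/(hA) = 1/(1640·14.5) = 4.205×10^-5 K/W
  R_stainless steel = L/(kA) = 0.0129/(16.1·14.5) = 5.526×10^-5 K/W
  R_vermiculite board = L/(kA) = 0.119/(0.0567·14.5) = 0.1447 K/W
  R_aluminium = L/(kA) = 0.00813/(210·14.5) = 2.670×10^-6 K/W
  R_conv,out = 1/(hA) = 1/(10.0·14.5) = 0.006897 K/W
ΣR = 4.205×10^-5 + 5.526×10^-5 + 0.1447 + 2.670×10^-6 + 0.006897 = 0.1517 K/W
Q = ΔT/ΣR = (288 °C − 24.3 °C)/0.1517 = 1740 W

Q = 1740 W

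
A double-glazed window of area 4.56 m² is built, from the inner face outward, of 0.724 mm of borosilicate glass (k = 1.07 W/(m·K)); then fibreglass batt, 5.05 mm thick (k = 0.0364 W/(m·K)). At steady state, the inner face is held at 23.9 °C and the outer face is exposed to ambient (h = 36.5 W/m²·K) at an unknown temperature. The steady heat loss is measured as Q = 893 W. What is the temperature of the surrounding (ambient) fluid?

T_out = -8.77 °C

Sum the resistances:
  R_borosilicate glass = L/(kA) = 7.24×10^-4/(1.07·4.56) = 1.484×10^-4 K/W
  R_fibreglass batt = L/(kA) = 0.00505/(0.0364·4.56) = 0.03042 K/W
  R_conv,out = 1/(hA) = 1/(36.5·4.56) = 0.006008 K/W
ΣR = 0.03658 K/W
ΔT = Q·ΣR = 893 × 0.03658 = 32.67 K
Heat flows outward, so T_out = T_in − ΔT = 23.9 − 32.67 = -8.77 °C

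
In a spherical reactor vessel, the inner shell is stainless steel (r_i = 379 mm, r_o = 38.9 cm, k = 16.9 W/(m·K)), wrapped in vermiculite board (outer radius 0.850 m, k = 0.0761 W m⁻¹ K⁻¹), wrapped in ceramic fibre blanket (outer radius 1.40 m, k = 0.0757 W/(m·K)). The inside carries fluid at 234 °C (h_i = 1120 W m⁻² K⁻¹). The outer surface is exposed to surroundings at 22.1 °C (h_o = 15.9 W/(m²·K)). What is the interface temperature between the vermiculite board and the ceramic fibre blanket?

Treat each layer as a resistance in series:
  R_conv,in = 1/(4πr²h) = 1/(4π·0.379²·1120) = 4.946×10^-4 K/W
  R_stainless steel = (1/0.379 − 1/0.389)/(4πk) = 0.06783/(4π·16.9) = 3.194×10^-4 K/W
  R_vermiculite board = (1/0.389 − 1/0.850)/(4πk) = 1.394/(4π·0.0761) = 1.458 K/W
  R_ceramic fibre blanket = (1/0.850 − 1/1.40)/(4πk) = 0.4622/(4π·0.0757) = 0.4859 K/W
  R_conv,out = 1/(4πr²h) = 1/(4π·1.40²·15.9) = 0.002554 K/W
ΣR = 4.946×10^-4 + 3.194×10^-4 + 1.458 + 0.4859 + 0.002554 = 1.947 K/W
Q = ΔT/ΣR = (234 °C − 22.1 °C)/1.947 = 108.8 W
From the inner boundary to the vermiculite board/ceramic fibre blanket interface, ΣR_partial = 1.459 K/W.
T_interface = T_in − Q·ΣR_partial = 234 °C − (108.8)(1.459) = 75.3 °C

T = 75.3 °C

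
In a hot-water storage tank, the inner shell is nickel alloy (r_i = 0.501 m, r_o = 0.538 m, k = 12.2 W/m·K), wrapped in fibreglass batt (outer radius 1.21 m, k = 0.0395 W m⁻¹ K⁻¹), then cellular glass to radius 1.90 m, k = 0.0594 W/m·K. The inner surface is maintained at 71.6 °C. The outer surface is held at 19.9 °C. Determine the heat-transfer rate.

Treat each layer as a resistance in series:
  R_nickel alloy = (1/0.501 − 1/0.538)/(4πk) = 0.1373/(4π·12.2) = 8.954×10^-4 K/W
  R_fibreglass batt = (1/0.538 − 1/1.21)/(4πk) = 1.032/(4π·0.0395) = 2.080 K/W
  R_cellular glass = (1/1.21 − 1/1.90)/(4πk) = 0.3001/(4π·0.0594) = 0.4021 K/W
ΣR = 8.954×10^-4 + 2.080 + 0.4021 = 2.483 K/W
Q = ΔT/ΣR = (71.6 °C − 19.9 °C)/2.483 = 20.8 W

Q = 20.8 W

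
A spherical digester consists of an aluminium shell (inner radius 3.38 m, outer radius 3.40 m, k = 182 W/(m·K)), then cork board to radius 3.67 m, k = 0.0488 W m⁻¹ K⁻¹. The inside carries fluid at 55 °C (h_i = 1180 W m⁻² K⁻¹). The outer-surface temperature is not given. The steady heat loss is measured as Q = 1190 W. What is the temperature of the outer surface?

T_out = 13.0 °C

Series resistances:
  R_conv,in = 1/(4πr²h) = 1/(4π·3.38²·1180) = 5.903×10^-6 K/W
  R_aluminium = (1/3.38 − 1/3.40)/(4πk) = 0.001740/(4π·182) = 7.609×10^-7 K/W
  R_cork board = (1/3.40 − 1/3.67)/(4πk) = 0.02164/(4π·0.0488) = 0.03528 K/W
ΣR = 0.03529 K/W
ΔT = Q·ΣR = 1190 × 0.03529 = 42.00 K
Heat flows outward, so T_out = T_in − ΔT = 55 − 42.00 = 13.0 °C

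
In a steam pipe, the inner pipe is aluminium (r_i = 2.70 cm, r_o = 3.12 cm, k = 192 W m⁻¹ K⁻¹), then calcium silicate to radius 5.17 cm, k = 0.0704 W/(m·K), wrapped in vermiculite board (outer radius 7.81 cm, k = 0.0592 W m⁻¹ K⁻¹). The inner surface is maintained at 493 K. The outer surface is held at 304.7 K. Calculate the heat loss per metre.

Q' = 83.7 W/m

Resistance network (inner→outer):
  R'_aluminium = ln(0.0312/0.0270)/(2πk) = 0.1446/(2π·192) = 1.198×10^-4 m·K/W
  R'_calcium silicate = ln(0.0517/0.0312)/(2πk) = 0.5050/(2π·0.0704) = 1.142 m·K/W
  R'_vermiculite board = ln(0.0781/0.0517)/(2πk) = 0.4125/(2π·0.0592) = 1.109 m·K/W
ΣR = 1.198×10^-4 + 1.142 + 1.109 = 2.251 m·K/W
Q' = ΔT/ΣR = (493 K − 304.7 K)/2.251 = 83.7 W/m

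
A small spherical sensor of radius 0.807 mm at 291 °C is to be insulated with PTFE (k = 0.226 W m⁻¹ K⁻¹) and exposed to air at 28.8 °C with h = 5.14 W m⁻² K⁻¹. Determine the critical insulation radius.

For a sphere, r_cr = 2k_ins/h = 2·0.226/5.14 = 0.0879 m = 8.79 cm

r_cr = 8.79 cm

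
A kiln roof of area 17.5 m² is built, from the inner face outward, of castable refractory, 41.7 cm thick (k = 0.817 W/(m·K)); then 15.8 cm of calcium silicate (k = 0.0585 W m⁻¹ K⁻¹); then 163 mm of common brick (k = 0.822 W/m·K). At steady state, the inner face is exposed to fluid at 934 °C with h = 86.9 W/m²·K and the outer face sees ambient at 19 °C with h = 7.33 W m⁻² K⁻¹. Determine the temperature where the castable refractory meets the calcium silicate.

Series thermal resistances, inner to outer:
  R_conv,in = 1/(hA) = 1/(86.9·17.5) = 6.576×10^-4 K/W
  R_castable refractory = L/(kA) = 0.417/(0.817·17.5) = 0.02917 K/W
  R_calcium silicate = L/(kA) = 0.158/(0.0585·17.5) = 0.1543 K/W
  R_common brick = L/(kA) = 0.163/(0.822·17.5) = 0.01133 K/W
  R_conv,out = 1/(hA) = 1/(7.33·17.5) = 0.007796 K/W
ΣR = 6.576×10^-4 + 0.02917 + 0.1543 + 0.01133 + 0.007796 = 0.2033 K/W
Q = ΔT/ΣR = (934 °C − 19 °C)/0.2033 = 4501 W
From the inner boundary to the castable refractory/calcium silicate interface, ΣR_partial = 0.02983 K/W.
T_interface = T_in − Q·ΣR_partial = 934 °C − (4501)(0.02983) = 800 °C

T = 800 °C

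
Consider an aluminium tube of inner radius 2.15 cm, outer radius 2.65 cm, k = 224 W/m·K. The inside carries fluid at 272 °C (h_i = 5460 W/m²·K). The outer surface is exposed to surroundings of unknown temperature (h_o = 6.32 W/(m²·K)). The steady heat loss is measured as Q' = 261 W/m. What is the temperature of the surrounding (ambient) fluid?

T_out = 23.6 °C

Series resistances:
  R'_conv,in = 1/(2πr h) = 1/(2π·0.0215·5460) = 0.001356 m·K/W
  R'_aluminium = ln(0.0265/0.0215)/(2πk) = 0.2091/(2π·224) = 1.486×10^-4 m·K/W
  R'_conv,out = 1/(2πr h) = 1/(2π·0.0265·6.32) = 0.9503 m·K/W
ΣR = 0.9518 m·K/W
ΔT = Q'·ΣR = 261 × 0.9518 = 248.4 K
Heat flows outward, so T_out = T_in − ΔT = 272 − 248.4 = 23.6 °C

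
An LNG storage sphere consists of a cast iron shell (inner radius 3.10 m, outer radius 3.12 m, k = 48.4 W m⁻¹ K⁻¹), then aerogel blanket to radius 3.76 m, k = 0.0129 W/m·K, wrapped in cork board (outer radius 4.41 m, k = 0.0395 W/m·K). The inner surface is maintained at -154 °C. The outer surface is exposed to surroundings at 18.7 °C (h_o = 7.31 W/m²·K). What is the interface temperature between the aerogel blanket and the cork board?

T = -14.3 °C

Resistance network (inner→outer):
  R_cast iron = (1/3.10 − 1/3.12)/(4πk) = 0.002068/(4π·48.4) = 3.400×10^-6 K/W
  R_aerogel blanket = (1/3.12 − 1/3.76)/(4πk) = 0.05456/(4π·0.0129) = 0.3365 K/W
  R_cork board = (1/3.76 − 1/4.41)/(4πk) = 0.03920/(4π·0.0395) = 0.07897 K/W
  R_conv,out = 1/(4πr²h) = 1/(4π·4.41²·7.31) = 5.598×10^-4 K/W
ΣR = 3.400×10^-6 + 0.3365 + 0.07897 + 5.598×10^-4 = 0.4160 K/W
Q = ΔT/ΣR = (-154 °C − 18.7 °C)/0.4160 = -415.1 W
From the inner boundary to the aerogel blanket/cork board interface, ΣR_partial = 0.3365 K/W.
T_interface = T_in − Q·ΣR_partial = -154 °C − (-415.1)(0.3365) = -14.3 °C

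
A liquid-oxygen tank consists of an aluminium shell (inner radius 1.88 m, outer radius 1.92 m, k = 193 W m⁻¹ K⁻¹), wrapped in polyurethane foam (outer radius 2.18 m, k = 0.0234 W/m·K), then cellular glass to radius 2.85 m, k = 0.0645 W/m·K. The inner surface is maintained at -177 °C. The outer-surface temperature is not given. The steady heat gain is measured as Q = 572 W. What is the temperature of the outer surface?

Series resistances:
  R_aluminium = (1/1.88 − 1/1.92)/(4πk) = 0.01108/(4π·193) = 4.569×10^-6 K/W
  R_polyurethane foam = (1/1.92 − 1/2.18)/(4πk) = 0.06212/(4π·0.0234) = 0.2112 K/W
  R_cellular glass = (1/2.18 − 1/2.85)/(4πk) = 0.1078/(4π·0.0645) = 0.1330 K/W
ΣR = 0.3443 K/W
ΔT = Q·ΣR = 572 × 0.3443 = 196.9 K
Heat flows inward, so T_out = T_in + ΔT = -177 + 196.9 = 19.9 °C

T_out = 19.9 °C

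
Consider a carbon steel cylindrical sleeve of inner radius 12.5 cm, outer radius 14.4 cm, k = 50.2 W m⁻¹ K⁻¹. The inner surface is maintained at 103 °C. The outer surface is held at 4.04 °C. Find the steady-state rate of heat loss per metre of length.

Q' = 2πk·ΔT/ln(r₂/r₁) = 2π × 50.2 × 98.96 / ln(0.144/0.125) = 2.21×10^5 W/m

Q' = 221 kW/m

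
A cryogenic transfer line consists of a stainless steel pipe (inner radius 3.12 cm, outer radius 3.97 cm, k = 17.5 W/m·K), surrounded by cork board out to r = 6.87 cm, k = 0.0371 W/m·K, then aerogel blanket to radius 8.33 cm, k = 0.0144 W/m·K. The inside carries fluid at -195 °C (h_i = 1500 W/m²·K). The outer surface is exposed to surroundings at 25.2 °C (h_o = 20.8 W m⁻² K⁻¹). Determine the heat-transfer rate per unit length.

Q' = 48.1 W/m

Treat each layer as a resistance in series:
  R'_conv,in = 1/(2πr h) = 1/(2π·0.0312·1500) = 0.003401 m·K/W
  R'_stainless steel = ln(0.0397/0.0312)/(2πk) = 0.2409/(2π·17.5) = 0.002191 m·K/W
  R'_cork board = ln(0.0687/0.0397)/(2πk) = 0.5484/(2π·0.0371) = 2.353 m·K/W
  R'_aerogel blanket = ln(0.0833/0.0687)/(2πk) = 0.1927/(2π·0.0144) = 2.130 m·K/W
  R'_conv,out = 1/(2πr h) = 1/(2π·0.0833·20.8) = 0.09186 m·K/W
ΣR = 0.003401 + 0.002191 + 2.353 + 2.130 + 0.09186 = 4.580 m·K/W
Q' = ΔT/ΣR = (-195 °C − 25.2 °C)/4.580 = -48.1 W/m
(Negative Q' ⇒ heat flows inward; heat gain = 48.1 W/m.)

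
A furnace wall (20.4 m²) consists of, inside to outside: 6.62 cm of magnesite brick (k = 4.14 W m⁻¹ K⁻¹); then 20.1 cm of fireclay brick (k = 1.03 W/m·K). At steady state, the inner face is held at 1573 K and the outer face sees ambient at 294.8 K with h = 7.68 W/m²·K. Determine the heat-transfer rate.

Q = 76.4 kW

Resistance network (inner→outer):
  R_magnesite brick = L/(kA) = 0.0662/(4.14·20.4) = 7.838×10^-4 K/W
  R_fireclay brick = L/(kA) = 0.201/(1.03·20.4) = 0.009566 K/W
  R_conv,out = 1/(hA) = 1/(7.68·20.4) = 0.006383 K/W
ΣR = 7.838×10^-4 + 0.009566 + 0.006383 = 0.01673 K/W
Q = ΔT/ΣR = (1573 K − 294.8 K)/0.01673 = 76400 W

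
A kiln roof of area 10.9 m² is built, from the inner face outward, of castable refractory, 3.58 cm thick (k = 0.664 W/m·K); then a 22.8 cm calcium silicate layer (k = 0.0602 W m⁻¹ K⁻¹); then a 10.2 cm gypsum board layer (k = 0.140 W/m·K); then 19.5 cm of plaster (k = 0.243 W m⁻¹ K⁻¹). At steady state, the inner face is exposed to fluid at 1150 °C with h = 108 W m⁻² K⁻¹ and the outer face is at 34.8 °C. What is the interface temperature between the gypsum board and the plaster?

T = 201 °C

Series thermal resistances, inner to outer:
  R_conv,in = 1/(hA) = 1/(108·10.9) = 8.495×10^-4 K/W
  R_castable refractory = L/(kA) = 0.0358/(0.664·10.9) = 0.004946 K/W
  R_calcium silicate = L/(kA) = 0.228/(0.0602·10.9) = 0.3475 K/W
  R_gypsum board = L/(kA) = 0.102/(0.140·10.9) = 0.06684 K/W
  R_plaster = L/(kA) = 0.195/(0.243·10.9) = 0.07362 K/W
ΣR = 8.495×10^-4 + 0.004946 + 0.3475 + 0.06684 + 0.07362 = 0.4938 K/W
Q = ΔT/ΣR = (1150 °C − 34.8 °C)/0.4938 = 2258 W
From the inner boundary to the gypsum board/plaster interface, ΣR_partial = 0.4201 K/W.
T_interface = T_in − Q·ΣR_partial = 1150 °C − (2258)(0.4201) = 201 °C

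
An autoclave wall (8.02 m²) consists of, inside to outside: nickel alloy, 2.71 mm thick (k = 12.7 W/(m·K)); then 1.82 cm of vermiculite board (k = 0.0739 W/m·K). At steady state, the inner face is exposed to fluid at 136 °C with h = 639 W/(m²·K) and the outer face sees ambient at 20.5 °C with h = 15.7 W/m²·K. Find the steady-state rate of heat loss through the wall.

Q = 2.97 kW

Treat each layer as a resistance in series:
  R_conv,in = 1/(hA) = 1/(639·8.02) = 1.951×10^-4 K/W
  R_nickel alloy = L/(kA) = 0.00271/(12.7·8.02) = 2.661×10^-5 K/W
  R_vermiculite board = L/(kA) = 0.0182/(0.0739·8.02) = 0.03071 K/W
  R_conv,out = 1/(hA) = 1/(15.7·8.02) = 0.007942 K/W
ΣR = 1.951×10^-4 + 2.661×10^-5 + 0.03071 + 0.007942 = 0.03887 K/W
Q = ΔT/ΣR = (136 °C − 20.5 °C)/0.03887 = 2970 W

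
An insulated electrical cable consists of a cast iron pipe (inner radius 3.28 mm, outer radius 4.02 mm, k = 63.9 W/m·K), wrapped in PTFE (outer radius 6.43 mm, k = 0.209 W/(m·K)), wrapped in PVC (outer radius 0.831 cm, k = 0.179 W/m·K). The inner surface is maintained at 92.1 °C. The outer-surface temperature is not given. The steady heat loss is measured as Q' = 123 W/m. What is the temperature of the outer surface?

Series resistances:
  R'_cast iron = ln(0.00402/0.00328)/(2πk) = 0.2034/(2π·63.9) = 5.067×10^-4 m·K/W
  R'_PTFE = ln(0.00643/0.00402)/(2πk) = 0.4697/(2π·0.209) = 0.3577 m·K/W
  R'_PVC = ln(0.00831/0.00643)/(2πk) = 0.2565/(2π·0.179) = 0.2280 m·K/W
ΣR = 0.5862 m·K/W
ΔT = Q'·ΣR = 123 × 0.5862 = 72.10 K
Heat flows outward, so T_out = T_in − ΔT = 92.1 − 72.10 = 20.0 °C

T_out = 20.0 °C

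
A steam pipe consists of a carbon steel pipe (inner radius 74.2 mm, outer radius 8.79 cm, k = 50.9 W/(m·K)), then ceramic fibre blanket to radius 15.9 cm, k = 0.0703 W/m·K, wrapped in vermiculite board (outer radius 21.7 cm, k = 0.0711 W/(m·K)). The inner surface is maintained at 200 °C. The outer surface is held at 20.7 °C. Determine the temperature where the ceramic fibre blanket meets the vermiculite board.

Resistance network (inner→outer):
  R'_carbon steel = ln(0.0879/0.0742)/(2πk) = 0.1694/(2π·50.9) = 5.298×10^-4 m·K/W
  R'_ceramic fibre blanket = ln(0.159/0.0879)/(2πk) = 0.5927/(2π·0.0703) = 1.342 m·K/W
  R'_vermiculite board = ln(0.217/0.159)/(2πk) = 0.3110/(2π·0.0711) = 0.6961 m·K/W
ΣR = 5.298×10^-4 + 1.342 + 0.6961 = 2.039 m·K/W
Q' = ΔT/ΣR = (200 °C − 20.7 °C)/2.039 = 87.94 W/m
From the inner boundary to the ceramic fibre blanket/vermiculite board interface, ΣR_partial = 1.343 m·K/W.
T_interface = T_in − Q'·ΣR_partial = 200 °C − (87.94)(1.343) = 81.9 °C

T = 81.9 °C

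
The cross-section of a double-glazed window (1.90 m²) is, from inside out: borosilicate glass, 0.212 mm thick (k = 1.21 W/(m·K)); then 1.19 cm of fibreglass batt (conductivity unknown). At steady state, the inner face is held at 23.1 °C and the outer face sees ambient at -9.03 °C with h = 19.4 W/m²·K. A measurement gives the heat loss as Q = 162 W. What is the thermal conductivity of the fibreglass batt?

ΣR = ΔT/Q = |23.1 − -9.03|/162 = 0.1983 K/W
Known resistances:
  R_borosilicate glass = L/(kA) = 2.12×10^-4/(1.21·1.90) = 9.221×10^-5 K/W
  R_conv,out = 1/(hA) = 1/(19.4·1.90) = 0.02713 K/W
R_fibreglass batt = ΣR − ΣR_known = 0.1983 − 0.02722 = 0.1711 K/W
L/(kA) = 0.1711 ⇒ k = 0.0119/(0.1711·1.90) = 0.0366 W/m·K

k = 0.0366 W/m·K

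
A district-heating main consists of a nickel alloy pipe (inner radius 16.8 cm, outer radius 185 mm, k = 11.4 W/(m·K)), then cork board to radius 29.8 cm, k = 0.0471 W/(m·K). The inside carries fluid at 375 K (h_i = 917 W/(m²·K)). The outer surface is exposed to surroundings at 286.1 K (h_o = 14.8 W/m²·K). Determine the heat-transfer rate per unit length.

Resistance network (inner→outer):
  R'_conv,in = 1/(2πr h) = 1/(2π·0.168·917) = 0.001033 m·K/W
  R'_nickel alloy = ln(0.185/0.168)/(2πk) = 0.09639/(2π·11.4) = 0.001346 m·K/W
  R'_cork board = ln(0.298/0.185)/(2πk) = 0.4767/(2π·0.0471) = 1.611 m·K/W
  R'_conv,out = 1/(2πr h) = 1/(2π·0.298·14.8) = 0.03609 m·K/W
ΣR = 0.001033 + 0.001346 + 1.611 + 0.03609 = 1.649 m·K/W
Q' = ΔT/ΣR = (375 K − 286.1 K)/1.649 = 53.9 W/m

Q' = 53.9 W/m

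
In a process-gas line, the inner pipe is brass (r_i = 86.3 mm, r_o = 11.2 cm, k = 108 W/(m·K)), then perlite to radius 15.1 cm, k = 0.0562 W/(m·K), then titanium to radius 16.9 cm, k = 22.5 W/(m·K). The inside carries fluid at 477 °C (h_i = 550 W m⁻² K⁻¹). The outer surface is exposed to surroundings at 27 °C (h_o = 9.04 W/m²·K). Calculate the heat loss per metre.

Q' = 471 W/m

Series thermal resistances, inner to outer:
  R'_conv,in = 1/(2πr h) = 1/(2π·0.0863·550) = 0.003353 m·K/W
  R'_brass = ln(0.112/0.0863)/(2πk) = 0.2607/(2π·108) = 3.841×10^-4 m·K/W
  R'_perlite = ln(0.151/0.112)/(2πk) = 0.2988/(2π·0.0562) = 0.8461 m·K/W
  R'_titanium = ln(0.169/0.151)/(2πk) = 0.1126/(2π·22.5) = 7.966×10^-4 m·K/W
  R'_conv,out = 1/(2πr h) = 1/(2π·0.169·9.04) = 0.1042 m·K/W
ΣR = 0.003353 + 3.841×10^-4 + 0.8461 + 7.966×10^-4 + 0.1042 = 0.9548 m·K/W
Q' = ΔT/ΣR = (477 °C − 27 °C)/0.9548 = 471 W/m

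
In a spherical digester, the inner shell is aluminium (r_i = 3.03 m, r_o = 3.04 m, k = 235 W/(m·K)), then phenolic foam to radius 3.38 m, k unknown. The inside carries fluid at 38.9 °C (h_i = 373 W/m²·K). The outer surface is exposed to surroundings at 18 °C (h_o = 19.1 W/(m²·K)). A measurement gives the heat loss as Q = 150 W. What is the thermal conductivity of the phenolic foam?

k = 0.0190 W/m·K

ΣR = ΔT/Q = |38.9 − 18|/150 = 0.1393 K/W
Known resistances:
  R_conv,in = 1/(4πr²h) = 1/(4π·3.03²·373) = 2.324×10^-5 K/W
  R_aluminium = (1/3.03 − 1/3.04)/(4πk) = 0.001086/(4π·235) = 3.676×10^-7 K/W
  R_conv,out = 1/(4πr²h) = 1/(4π·3.38²·19.1) = 3.647×10^-4 K/W
R_phenolic foam = ΣR − ΣR_known = 0.1393 − 3.883×10^-4 = 0.1389 K/W
(1/r₁−1/r₂)/(4πk) = 0.1389 ⇒ k = 0.03309/(4π·0.1389) = 0.0190 W/m·K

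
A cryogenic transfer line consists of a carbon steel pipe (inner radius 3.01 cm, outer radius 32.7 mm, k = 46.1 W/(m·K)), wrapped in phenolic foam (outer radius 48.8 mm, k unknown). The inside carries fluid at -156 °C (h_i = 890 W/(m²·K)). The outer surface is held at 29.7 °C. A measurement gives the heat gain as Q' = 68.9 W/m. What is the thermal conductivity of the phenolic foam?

ΣR = ΔT/Q' = |-156 − 29.7|/68.9 = 2.695 m·K/W
Known resistances:
  R'_conv,in = 1/(2πr h) = 1/(2π·0.0301·890) = 0.005941 m·K/W
  R'_carbon steel = ln(0.0327/0.0301)/(2πk) = 0.08285/(2π·46.1) = 2.860×10^-4 m·K/W
R_phenolic foam = ΣR − ΣR_known = 2.695 − 0.006227 = 2.689 m·K/W
ln(r₂/r₁)/(2πk) = 2.689 ⇒ k = 0.4004/(2π·2.689) = 0.0237 W/m·K

k = 0.0237 W/m·K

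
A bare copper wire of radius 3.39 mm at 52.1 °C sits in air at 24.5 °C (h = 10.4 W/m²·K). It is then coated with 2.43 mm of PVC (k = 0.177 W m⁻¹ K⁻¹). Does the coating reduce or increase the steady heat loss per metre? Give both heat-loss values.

Critical radius for a cylinder: r_cr = k/h = 0.0170 m = 1.70 cm.
Outer radius after coating: r₂ = 0.00339 + 0.00243 = 0.00582 m.
Since r₁ < r_cr and r₂ ≤ r_cr, the coating moves toward the maximum at r_cr — heat loss rises.
Bare: R = 1/(2πr₁h) = 4.514 m·K/W; Q = 27.6/4.514 = 6.11 W/m.
Coated: R = R_cond + R_conv = 3.115 m·K/W; Q = 27.6/3.115 = 8.86 W/m.

increases: 6.11 → 8.86 W/m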